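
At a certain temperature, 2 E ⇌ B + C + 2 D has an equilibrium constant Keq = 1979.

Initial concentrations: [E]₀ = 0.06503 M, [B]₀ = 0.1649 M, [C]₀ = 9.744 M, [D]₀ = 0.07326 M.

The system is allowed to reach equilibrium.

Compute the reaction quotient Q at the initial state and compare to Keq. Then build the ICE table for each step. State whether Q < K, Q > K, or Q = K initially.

Q₀ = 2.039; Q < K (proceeds forward)

Q₀ = 2.039 vs Keq = 1979 ⇒ Q<K, forward
Step 1:
                    E           B           C           D
  init        0.06503      0.1649       9.744     0.07326
  Δ          -0.06086     0.03043     0.03043     0.06086
  eq         0.004166      0.1953       9.774      0.1341
  solve Keq expr → x = 0.03043; check Q = 1979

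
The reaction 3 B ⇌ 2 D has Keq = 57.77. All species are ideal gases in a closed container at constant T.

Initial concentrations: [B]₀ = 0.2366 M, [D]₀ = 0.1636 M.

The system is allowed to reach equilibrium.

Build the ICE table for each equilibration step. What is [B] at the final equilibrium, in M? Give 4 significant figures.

Q₀ = 2.021 vs Keq = 57.77 ⇒ Q<K, forward
Step 1:
                   B          D
  Initial     0.2366     0.1636
  Change     -0.1333    0.08885
  Equil       0.1033     0.2524
  solve Keq expr → x = 0.04442; check Q = 57.77

[B]_eq = 0.1033 M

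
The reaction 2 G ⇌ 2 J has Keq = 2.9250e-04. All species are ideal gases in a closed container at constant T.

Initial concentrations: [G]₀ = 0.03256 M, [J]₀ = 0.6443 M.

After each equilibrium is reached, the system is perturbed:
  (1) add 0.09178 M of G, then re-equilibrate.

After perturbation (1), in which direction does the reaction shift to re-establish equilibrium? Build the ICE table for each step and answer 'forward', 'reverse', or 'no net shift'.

Q₀ = 391.6 vs Keq = 2.9250e-04 ⇒ Q>K, reverse
Step 1:
                    G           J
  init        0.03256      0.6443
  Δ            0.6329     -0.6329
  eq           0.6655     0.01138
  solve Keq expr → x = -0.3165; check Q = 2.9250e-04
Then add 0.09178 M of G.
Step 2:
                    G           J
  init         0.7573     0.01138
  Δ         -0.001543    0.001543
  eq           0.7557     0.01292
  solve Keq expr → x = 7.7164e-04; check Q = 2.9250e-04

Direction: forward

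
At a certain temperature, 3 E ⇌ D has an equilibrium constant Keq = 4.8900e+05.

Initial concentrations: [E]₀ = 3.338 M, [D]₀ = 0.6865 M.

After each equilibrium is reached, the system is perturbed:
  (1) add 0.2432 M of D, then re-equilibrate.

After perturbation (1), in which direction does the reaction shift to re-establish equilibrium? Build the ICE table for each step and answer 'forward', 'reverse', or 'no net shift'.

Q₀ = 0.01846 vs Keq = 4.8900e+05 ⇒ Q<K, forward
Step 1:
                    E           D
  I             3.338      0.6865
  C            -3.323       1.108
  E           0.01542       1.794
  solve Keq expr → x = 1.108; check Q = 4.8900e+05
Then add 0.2432 M of D.
Step 2:
                    E           D
  I           0.01542       2.037
  C        6.6703e-04 -2.2234e-04
  E           0.01609       2.037
  solve Keq expr → x = -2.2234e-04; check Q = 4.8900e+05

Direction: reverse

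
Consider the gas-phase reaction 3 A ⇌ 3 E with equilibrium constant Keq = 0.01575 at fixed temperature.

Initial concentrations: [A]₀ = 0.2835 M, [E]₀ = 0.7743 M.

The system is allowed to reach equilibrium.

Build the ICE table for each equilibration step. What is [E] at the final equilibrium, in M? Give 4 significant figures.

[E]_eq = 0.212 M

Q₀ = 20.37 vs Keq = 0.01575 ⇒ Q>K, reverse
Step 1:
                   A          E
  Initial     0.2835     0.7743
  Change      0.5623    -0.5623
  Equil       0.8458      0.212
  solve Keq expr → x = -0.1874; check Q = 0.01575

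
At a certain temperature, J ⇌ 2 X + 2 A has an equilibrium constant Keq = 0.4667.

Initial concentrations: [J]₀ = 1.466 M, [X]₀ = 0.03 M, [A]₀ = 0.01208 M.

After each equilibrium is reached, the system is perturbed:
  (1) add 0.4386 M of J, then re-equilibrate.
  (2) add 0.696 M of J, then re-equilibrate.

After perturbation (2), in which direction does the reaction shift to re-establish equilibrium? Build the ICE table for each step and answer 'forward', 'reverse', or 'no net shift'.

Direction: forward

Q₀ = 8.9586e-08 vs Keq = 0.4667 ⇒ Q<K, forward
Step 1:
                   J          X          A
  I            1.466       0.03    0.01208
  C          -0.4086     0.8172     0.8172
  E            1.057     0.8472     0.8292
  solve Keq expr → x = 0.4086; check Q = 0.4667
Then add 0.4386 M of J.
Step 2:
                   J          X          A
  I            1.496     0.8472     0.8292
  C         -0.03526    0.07051    0.07051
  E            1.461     0.9177     0.8998
  solve Keq expr → x = 0.03526; check Q = 0.4667
Then add 0.696 M of J.
Step 3:
                   J          X          A
  I            2.157     0.9177     0.8998
  C         -0.04391    0.08783    0.08783
  E            2.113      1.005     0.9876
  solve Keq expr → x = 0.04391; check Q = 0.4667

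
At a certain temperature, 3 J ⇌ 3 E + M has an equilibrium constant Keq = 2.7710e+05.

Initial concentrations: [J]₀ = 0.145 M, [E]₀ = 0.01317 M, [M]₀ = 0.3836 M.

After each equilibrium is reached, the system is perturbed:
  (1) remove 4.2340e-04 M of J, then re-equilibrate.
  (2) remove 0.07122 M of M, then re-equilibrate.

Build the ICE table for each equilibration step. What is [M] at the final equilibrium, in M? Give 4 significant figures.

[M]_eq = 0.36 M

Q₀ = 2.8743e-04 vs Keq = 2.7710e+05 ⇒ Q<K, forward
Step 1:
                   J          E          M
  I            0.145    0.01317     0.3836
  C          -0.1432     0.1432    0.04773
  E         0.001812     0.1564     0.4313
  solve Keq expr → x = 0.04773; check Q = 2.7710e+05
Then remove 4.2340e-04 M of J.
Step 2:
                   J          E          M
  I         0.001389     0.1564     0.4313
  C       4.1836e-04 -4.1836e-04 -1.3945e-04
  E         0.001807     0.1559     0.4312
  solve Keq expr → x = -1.3945e-04; check Q = 2.7710e+05
Then remove 0.07122 M of M.
Step 3:
                   J          E          M
  I         0.001807     0.1559       0.36
  C       -1.0434e-04 1.0434e-04 3.4780e-05
  E         0.001703      0.156       0.36
  solve Keq expr → x = 3.4780e-05; check Q = 2.7710e+05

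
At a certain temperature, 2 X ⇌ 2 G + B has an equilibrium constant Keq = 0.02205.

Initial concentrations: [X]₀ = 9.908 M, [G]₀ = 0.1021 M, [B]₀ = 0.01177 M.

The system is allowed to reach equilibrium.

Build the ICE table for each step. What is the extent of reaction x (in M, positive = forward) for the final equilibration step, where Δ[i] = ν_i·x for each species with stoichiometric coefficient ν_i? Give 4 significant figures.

x = 0.6986 M

Q₀ = 1.2498e-06 vs Keq = 0.02205 ⇒ Q<K, forward
Step 1:
                    X           G           B
  Initial       9.908      0.1021     0.01177
  Change       -1.397       1.397      0.6986
  Equil         8.511       1.499      0.7104
  solve Keq expr → x = 0.6986; check Q = 0.02205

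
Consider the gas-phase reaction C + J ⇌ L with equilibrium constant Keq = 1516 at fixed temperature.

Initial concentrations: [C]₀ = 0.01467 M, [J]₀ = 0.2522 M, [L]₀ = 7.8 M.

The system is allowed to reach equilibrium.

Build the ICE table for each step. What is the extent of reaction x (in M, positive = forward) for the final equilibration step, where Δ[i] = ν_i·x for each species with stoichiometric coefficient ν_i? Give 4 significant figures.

Q₀ = 2108 vs Keq = 1516 ⇒ Q>K, reverse
Step 1:
                    C           J           L
  init        0.01467      0.2522         7.8
  Δ          0.005298    0.005298   -0.005298
  eq          0.01997      0.2575       7.795
  solve Keq expr → x = -0.005298; check Q = 1516

x = -0.005298 M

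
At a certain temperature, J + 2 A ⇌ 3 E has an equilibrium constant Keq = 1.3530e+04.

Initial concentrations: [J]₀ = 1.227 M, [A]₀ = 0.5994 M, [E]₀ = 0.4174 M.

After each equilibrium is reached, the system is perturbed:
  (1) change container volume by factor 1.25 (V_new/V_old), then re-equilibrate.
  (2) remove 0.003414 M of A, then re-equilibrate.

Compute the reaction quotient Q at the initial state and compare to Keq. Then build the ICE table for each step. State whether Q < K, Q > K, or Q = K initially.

Q₀ = 0.165; Q < K (proceeds forward)

Q₀ = 0.165 vs Keq = 1.3530e+04 ⇒ Q<K, forward
Step 1:
                  J         A         E
  Initial     1.227    0.5994    0.4174
  Change    -0.2931   -0.5863    0.8794
  Equil      0.9339   0.01314     1.297
  solve Keq expr → x = 0.2931; check Q = 1.3530e+04
Then change container volume by factor 1.25 (V_new/V_old).
Step 2:
                  J         A         E
  Initial    0.7471   0.01051     1.037
  Change          0         0         0
  Equil      0.7471   0.01051     1.037
  solve Keq expr → x = 0; check Q = 1.3530e+04
Then remove 0.003414 M of A.
Step 3:
                  J         A         E
  Initial    0.7471  0.007096     1.037
  Change   0.001663  0.003327  -0.00499
  Equil      0.7488   0.01042     1.032
  solve Keq expr → x = -0.001663; check Q = 1.3530e+04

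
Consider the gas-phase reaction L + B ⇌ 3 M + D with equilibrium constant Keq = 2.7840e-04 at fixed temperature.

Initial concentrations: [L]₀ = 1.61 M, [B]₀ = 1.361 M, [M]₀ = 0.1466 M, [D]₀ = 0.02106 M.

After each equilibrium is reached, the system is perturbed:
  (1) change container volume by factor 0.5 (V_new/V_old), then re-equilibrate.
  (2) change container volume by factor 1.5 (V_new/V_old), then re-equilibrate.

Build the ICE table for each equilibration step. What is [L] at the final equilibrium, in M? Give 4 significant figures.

Q₀ = 3.0281e-05 vs Keq = 2.7840e-04 ⇒ Q<K, forward
Step 1:
                   L          B          M          D
  init          1.61      1.361     0.1466    0.02106
  Δ          -0.0276    -0.0276     0.0828     0.0276
  eq           1.582      1.333     0.2294    0.04866
  solve Keq expr → x = 0.0276; check Q = 2.7840e-04
Then change container volume by factor 0.5 (V_new/V_old).
Step 2:
                   L          B          M          D
  init         3.165      2.667     0.4588    0.09732
  Δ          0.03819    0.03819    -0.1146   -0.03819
  eq           3.203      2.705     0.3442    0.05913
  solve Keq expr → x = -0.03819; check Q = 2.7840e-04
Then change container volume by factor 1.5 (V_new/V_old).
Step 3:
                   L          B          M          D
  init         2.135      1.803     0.2295    0.03942
  Δ         -0.01378   -0.01378    0.04135    0.01378
  eq           2.122       1.79     0.2708     0.0532
  solve Keq expr → x = 0.01378; check Q = 2.7840e-04

[L]_eq = 2.122 M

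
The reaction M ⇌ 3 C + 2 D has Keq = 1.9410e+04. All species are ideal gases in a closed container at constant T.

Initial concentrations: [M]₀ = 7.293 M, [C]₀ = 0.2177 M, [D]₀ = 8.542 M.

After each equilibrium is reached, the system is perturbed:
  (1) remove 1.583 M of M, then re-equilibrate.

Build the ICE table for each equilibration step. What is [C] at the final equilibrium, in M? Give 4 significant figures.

Q₀ = 0.1032 vs Keq = 1.9410e+04 ⇒ Q<K, forward
Step 1:
                    M           C           D
  init          7.293      0.2177       8.542
  Δ            -2.559       7.678       5.119
  eq            4.734       7.896       13.66
  solve Keq expr → x = 2.559; check Q = 1.9410e+04
Then remove 1.583 M of M.
Step 2:
                    M           C           D
  init          3.151       7.896       13.66
  Δ            0.2267       -0.68     -0.4533
  eq            3.377       7.216       13.21
  solve Keq expr → x = -0.2267; check Q = 1.9410e+04

[C]_eq = 7.216 M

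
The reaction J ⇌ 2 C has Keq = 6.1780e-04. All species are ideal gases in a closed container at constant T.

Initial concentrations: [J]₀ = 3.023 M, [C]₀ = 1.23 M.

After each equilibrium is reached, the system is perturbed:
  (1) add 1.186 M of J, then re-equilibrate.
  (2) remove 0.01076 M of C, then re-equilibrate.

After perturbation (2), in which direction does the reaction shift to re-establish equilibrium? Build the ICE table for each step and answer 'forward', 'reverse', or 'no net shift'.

Direction: forward

Q₀ = 0.5005 vs Keq = 6.1780e-04 ⇒ Q>K, reverse
Step 1:
                   J          C
  I            3.023       1.23
  C           0.5914     -1.183
  E            3.614    0.04725
  solve Keq expr → x = -0.5914; check Q = 6.1780e-04
Then add 1.186 M of J.
Step 2:
                   J          C
  I              4.8    0.04725
  C        -0.003592   0.007183
  E            4.797    0.05444
  solve Keq expr → x = 0.003592; check Q = 6.1780e-04
Then remove 0.01076 M of C.
Step 3:
                   J          C
  I            4.797    0.04368
  C        -0.005365    0.01073
  E            4.791    0.05441
  solve Keq expr → x = 0.005365; check Q = 6.1780e-04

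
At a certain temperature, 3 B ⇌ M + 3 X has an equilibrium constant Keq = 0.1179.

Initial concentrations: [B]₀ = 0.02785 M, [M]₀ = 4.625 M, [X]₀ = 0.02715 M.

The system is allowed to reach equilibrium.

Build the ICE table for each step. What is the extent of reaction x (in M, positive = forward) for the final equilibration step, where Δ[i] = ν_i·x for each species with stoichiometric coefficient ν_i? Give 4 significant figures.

Q₀ = 4.285 vs Keq = 0.1179 ⇒ Q>K, reverse
Step 1:
                   B          M          X
  init       0.02785      4.625    0.02715
  Δ          0.01464   -0.00488   -0.01464
  eq         0.04249       4.62    0.01251
  solve Keq expr → x = -0.00488; check Q = 0.1179

x = -0.00488 M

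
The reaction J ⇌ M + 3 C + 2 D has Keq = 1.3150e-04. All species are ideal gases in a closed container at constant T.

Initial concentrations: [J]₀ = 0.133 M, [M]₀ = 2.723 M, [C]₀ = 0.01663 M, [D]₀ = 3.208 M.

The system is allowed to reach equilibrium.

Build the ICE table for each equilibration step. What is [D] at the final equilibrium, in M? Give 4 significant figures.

Q₀ = 9.6904e-04 vs Keq = 1.3150e-04 ⇒ Q>K, reverse
Step 1:
                  J         M         C         D
  I           0.133     2.723   0.01663     3.208
  C        0.002672 -0.002672 -0.008015 -0.005343
  E          0.1357      2.72  0.008615     3.203
  solve Keq expr → x = -0.002672; check Q = 1.3150e-04

[D]_eq = 3.203 M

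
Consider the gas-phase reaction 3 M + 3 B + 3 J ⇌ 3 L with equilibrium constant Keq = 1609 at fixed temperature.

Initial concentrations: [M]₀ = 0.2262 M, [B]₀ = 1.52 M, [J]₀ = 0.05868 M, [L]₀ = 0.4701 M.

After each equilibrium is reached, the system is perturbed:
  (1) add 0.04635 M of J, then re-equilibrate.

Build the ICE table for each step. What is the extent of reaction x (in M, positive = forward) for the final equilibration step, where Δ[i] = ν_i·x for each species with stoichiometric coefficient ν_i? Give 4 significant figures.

Q₀ = 1.2650e+04 vs Keq = 1609 ⇒ Q>K, reverse
Step 1:
                    M           B           J           L
  init         0.2262        1.52     0.05868      0.4701
  Δ           0.03361     0.03361     0.03361    -0.03361
  eq           0.2598       1.554     0.09229      0.4365
  solve Keq expr → x = -0.0112; check Q = 1609
Then add 0.04635 M of J.
Step 2:
                    M           B           J           L
  init         0.2598       1.554      0.1386      0.4365
  Δ          -0.02719    -0.02719    -0.02719     0.02719
  eq           0.2326       1.526      0.1114      0.4637
  solve Keq expr → x = 0.009064; check Q = 1609

x = 0.009064 M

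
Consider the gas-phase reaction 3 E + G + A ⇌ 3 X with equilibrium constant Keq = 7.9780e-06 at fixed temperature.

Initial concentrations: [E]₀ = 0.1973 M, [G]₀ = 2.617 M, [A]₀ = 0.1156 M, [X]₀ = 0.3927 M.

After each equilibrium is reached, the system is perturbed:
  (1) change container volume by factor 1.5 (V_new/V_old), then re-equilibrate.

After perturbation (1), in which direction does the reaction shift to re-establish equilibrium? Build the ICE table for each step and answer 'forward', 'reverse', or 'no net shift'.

Q₀ = 26.06 vs Keq = 7.9780e-06 ⇒ Q>K, reverse
Step 1:
                   E          G          A          X
  I           0.1973      2.617     0.1156     0.3927
  C           0.3826     0.1275     0.1275    -0.3826
  E           0.5799      2.745     0.2431    0.01013
  solve Keq expr → x = -0.1275; check Q = 7.9780e-06
Then change container volume by factor 1.5 (V_new/V_old).
Step 2:
                   E          G          A          X
  I           0.3866       1.83     0.1621    0.00675
  C         0.001572 5.2393e-04 5.2393e-04  -0.001572
  E           0.3882       1.83     0.1626   0.005178
  solve Keq expr → x = -5.2393e-04; check Q = 7.9780e-06

Direction: reverse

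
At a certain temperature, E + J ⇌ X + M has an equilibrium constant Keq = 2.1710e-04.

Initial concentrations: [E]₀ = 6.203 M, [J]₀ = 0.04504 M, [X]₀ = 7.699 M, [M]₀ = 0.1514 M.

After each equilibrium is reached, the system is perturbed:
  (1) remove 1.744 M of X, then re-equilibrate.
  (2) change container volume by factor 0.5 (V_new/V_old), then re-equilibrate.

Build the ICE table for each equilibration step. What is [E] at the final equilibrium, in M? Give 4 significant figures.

[E]_eq = 12.71 M

Q₀ = 4.172 vs Keq = 2.1710e-04 ⇒ Q>K, reverse
Step 1:
                    E           J           X           M
  init          6.203     0.04504       7.699      0.1514
  Δ            0.1514      0.1514     -0.1514     -0.1514
  eq            6.354      0.1964       7.548  3.5898e-05
  solve Keq expr → x = -0.1514; check Q = 2.1710e-04
Then remove 1.744 M of X.
Step 2:
                    E           J           X           M
  init          6.354      0.1964       5.804  3.5898e-05
  Δ       -1.0785e-05 -1.0785e-05  1.0785e-05  1.0785e-05
  eq            6.354      0.1964       5.804  4.6683e-05
  solve Keq expr → x = 1.0785e-05; check Q = 2.1710e-04
Then change container volume by factor 0.5 (V_new/V_old).
Step 3:
                    E           J           X           M
  init          12.71      0.3928       11.61  9.3366e-05
  Δ                 0           0           0           0
  eq            12.71      0.3928       11.61  9.3366e-05
  solve Keq expr → x = 0; check Q = 2.1710e-04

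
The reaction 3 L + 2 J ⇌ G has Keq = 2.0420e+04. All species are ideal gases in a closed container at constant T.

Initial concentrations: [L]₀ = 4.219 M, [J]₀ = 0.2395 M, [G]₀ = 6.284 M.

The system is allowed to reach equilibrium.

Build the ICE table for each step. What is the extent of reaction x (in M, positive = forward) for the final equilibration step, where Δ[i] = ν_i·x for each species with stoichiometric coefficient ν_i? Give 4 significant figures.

x = 0.1186 M

Q₀ = 1.459 vs Keq = 2.0420e+04 ⇒ Q<K, forward
Step 1:
                    L           J           G
  I             4.219      0.2395       6.284
  C           -0.3558     -0.2372      0.1186
  E             3.863    0.002332       6.403
  solve Keq expr → x = 0.1186; check Q = 2.0420e+04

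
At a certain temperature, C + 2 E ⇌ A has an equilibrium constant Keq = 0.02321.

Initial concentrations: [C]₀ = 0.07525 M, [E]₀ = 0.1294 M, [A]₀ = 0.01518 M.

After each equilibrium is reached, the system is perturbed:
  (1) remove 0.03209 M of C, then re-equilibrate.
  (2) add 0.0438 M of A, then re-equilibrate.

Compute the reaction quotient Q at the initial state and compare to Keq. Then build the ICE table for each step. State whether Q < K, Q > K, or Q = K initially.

Q₀ = 12.05 vs Keq = 0.02321 ⇒ Q>K, reverse
Step 1:
                  C         E         A
  I         0.07525    0.1294   0.01518
  C         0.01513   0.03025  -0.01513
  E         0.09038    0.1597 5.3467e-05
  solve Keq expr → x = -0.01513; check Q = 0.02321
Then remove 0.03209 M of C.
Step 2:
                  C         E         A
  I         0.05829    0.1597 5.3467e-05
  C       1.8957e-05 3.7914e-05 -1.8957e-05
  E         0.05831    0.1597 3.4510e-05
  solve Keq expr → x = -1.8957e-05; check Q = 0.02321
Then add 0.0438 M of A.
Step 3:
                  C         E         A
  I         0.05831    0.1597   0.04383
  C         0.04369   0.08738  -0.04369
  E           0.102    0.2471 1.4451e-04
  solve Keq expr → x = -0.04369; check Q = 0.02321

Q₀ = 12.05; Q > K (proceeds reverse)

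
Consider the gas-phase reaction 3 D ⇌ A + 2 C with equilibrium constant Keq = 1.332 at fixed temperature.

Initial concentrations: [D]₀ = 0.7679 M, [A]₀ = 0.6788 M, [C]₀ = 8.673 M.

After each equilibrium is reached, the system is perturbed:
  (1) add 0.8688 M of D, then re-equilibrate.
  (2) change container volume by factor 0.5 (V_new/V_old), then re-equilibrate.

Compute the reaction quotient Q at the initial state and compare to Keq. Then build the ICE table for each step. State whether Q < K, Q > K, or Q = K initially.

Q₀ = 112.8; Q > K (proceeds reverse)

Q₀ = 112.8 vs Keq = 1.332 ⇒ Q>K, reverse
Step 1:
                   D          A          C
  init        0.7679     0.6788      8.673
  Δ            1.379    -0.4596    -0.9192
  eq           2.147     0.2192      7.754
  solve Keq expr → x = -0.4596; check Q = 1.332
Then add 0.8688 M of D.
Step 2:
                   D          A          C
  init         3.016     0.2192      7.754
  Δ          -0.4221     0.1407     0.2814
  eq           2.593     0.3599      8.035
  solve Keq expr → x = 0.1407; check Q = 1.332
Then change container volume by factor 0.5 (V_new/V_old).
Step 3:
                   D          A          C
  init         5.187     0.7198      16.07
  Δ                0          0          0
  eq           5.187     0.7198      16.07
  solve Keq expr → x = 0; check Q = 1.332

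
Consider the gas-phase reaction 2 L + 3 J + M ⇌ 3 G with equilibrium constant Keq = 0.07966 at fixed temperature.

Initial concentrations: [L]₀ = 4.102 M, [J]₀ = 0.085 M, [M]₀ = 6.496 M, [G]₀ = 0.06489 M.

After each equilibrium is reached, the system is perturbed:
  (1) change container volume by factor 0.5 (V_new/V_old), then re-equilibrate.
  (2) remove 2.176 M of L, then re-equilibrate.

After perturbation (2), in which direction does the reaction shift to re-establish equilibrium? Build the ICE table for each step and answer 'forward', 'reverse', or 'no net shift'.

Direction: reverse

Q₀ = 0.00407 vs Keq = 0.07966 ⇒ Q<K, forward
Step 1:
                    L           J           M           G
  I             4.102       0.085       6.496     0.06489
  C          -0.02388    -0.03582    -0.01194     0.03582
  E             4.078     0.04918       6.484      0.1007
  solve Keq expr → x = 0.01194; check Q = 0.07966
Then change container volume by factor 0.5 (V_new/V_old).
Step 2:
                    L           J           M           G
  I             8.156     0.09835       12.97      0.2014
  C          -0.02627    -0.03941    -0.01314     0.03941
  E              8.13     0.05894       12.95      0.2408
  solve Keq expr → x = 0.01314; check Q = 0.07966
Then remove 2.176 M of L.
Step 3:
                    L           J           M           G
  I             5.954     0.05894       12.95      0.2408
  C          0.006939     0.01041     0.00347    -0.01041
  E             5.961     0.06935       12.96      0.2304
  solve Keq expr → x = -0.00347; check Q = 0.07966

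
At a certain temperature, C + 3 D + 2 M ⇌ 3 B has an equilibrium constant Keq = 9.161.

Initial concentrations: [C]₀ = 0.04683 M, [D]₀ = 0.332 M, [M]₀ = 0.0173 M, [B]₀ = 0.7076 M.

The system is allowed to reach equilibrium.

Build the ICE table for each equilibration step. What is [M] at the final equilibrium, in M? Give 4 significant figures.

[M]_eq = 0.2647 M

Q₀ = 6.9077e+05 vs Keq = 9.161 ⇒ Q>K, reverse
Step 1:
                    C           D           M           B
  Initial     0.04683       0.332      0.0173      0.7076
  Change       0.1237      0.3712      0.2474     -0.3712
  Equil        0.1706      0.7032      0.2647      0.3364
  solve Keq expr → x = -0.1237; check Q = 9.161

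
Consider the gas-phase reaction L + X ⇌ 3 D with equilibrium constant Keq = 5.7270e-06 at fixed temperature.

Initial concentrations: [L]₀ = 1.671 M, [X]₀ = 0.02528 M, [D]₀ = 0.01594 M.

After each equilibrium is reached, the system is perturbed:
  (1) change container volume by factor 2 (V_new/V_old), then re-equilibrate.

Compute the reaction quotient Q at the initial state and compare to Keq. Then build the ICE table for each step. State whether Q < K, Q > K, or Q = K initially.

Q₀ = 9.5876e-05; Q > K (proceeds reverse)

Q₀ = 9.5876e-05 vs Keq = 5.7270e-06 ⇒ Q>K, reverse
Step 1:
                  L         X         D
  Initial     1.671   0.02528   0.01594
  Change   0.003152  0.003152 -0.009456
  Equil       1.674   0.02843  0.006484
  solve Keq expr → x = -0.003152; check Q = 5.7270e-06
Then change container volume by factor 2 (V_new/V_old).
Step 2:
                  L         X         D
  Initial    0.8371   0.01422  0.003242
  Change  -2.7200e-04 -2.7200e-04 8.1601e-04
  Equil      0.8368   0.01394  0.004058
  solve Keq expr → x = 2.7200e-04; check Q = 5.7270e-06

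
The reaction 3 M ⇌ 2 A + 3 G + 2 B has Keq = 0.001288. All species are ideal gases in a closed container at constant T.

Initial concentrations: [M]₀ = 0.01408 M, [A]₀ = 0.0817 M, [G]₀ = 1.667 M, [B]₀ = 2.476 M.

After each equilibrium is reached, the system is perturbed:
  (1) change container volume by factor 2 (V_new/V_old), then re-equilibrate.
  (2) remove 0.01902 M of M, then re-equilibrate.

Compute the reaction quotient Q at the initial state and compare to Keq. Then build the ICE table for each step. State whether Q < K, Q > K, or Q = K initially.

Q₀ = 6.7912e+04 vs Keq = 0.001288 ⇒ Q>K, reverse
Step 1:
                  M         A         G         B
  I         0.01408    0.0817     1.667     2.476
  C           0.122  -0.08131    -0.122  -0.08131
  E           0.136 3.9157e-04     1.545     2.395
  solve Keq expr → x = -0.04065; check Q = 0.001288
Then change container volume by factor 2 (V_new/V_old).
Step 2:
                  M         A         G         B
  I         0.06802 1.9579e-04    0.7725     1.197
  C       -8.5646e-04 5.7097e-04 8.5646e-04 5.7097e-04
  E         0.06716 7.6676e-04    0.7734     1.198
  solve Keq expr → x = 2.8549e-04; check Q = 0.001288
Then remove 0.01902 M of M.
Step 3:
                  M         A         G         B
  I         0.04814 7.6676e-04    0.7734     1.198
  C       4.4172e-04 -2.9448e-04 -4.4172e-04 -2.9448e-04
  E         0.04859 4.7228e-04    0.7729     1.198
  solve Keq expr → x = -1.4724e-04; check Q = 0.001288

Q₀ = 6.7912e+04; Q > K (proceeds reverse)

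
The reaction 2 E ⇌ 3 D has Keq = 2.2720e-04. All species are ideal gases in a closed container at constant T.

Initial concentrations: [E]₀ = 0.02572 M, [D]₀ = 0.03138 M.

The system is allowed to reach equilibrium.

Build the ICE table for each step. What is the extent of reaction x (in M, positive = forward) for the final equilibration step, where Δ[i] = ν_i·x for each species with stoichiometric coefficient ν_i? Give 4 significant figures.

Q₀ = 0.04671 vs Keq = 2.2720e-04 ⇒ Q>K, reverse
Step 1:
                    E           D
  init        0.02572     0.03138
  Δ           0.01602    -0.02404
  eq          0.04174    0.007343
  solve Keq expr → x = -0.008012; check Q = 2.2720e-04

x = -0.008012 M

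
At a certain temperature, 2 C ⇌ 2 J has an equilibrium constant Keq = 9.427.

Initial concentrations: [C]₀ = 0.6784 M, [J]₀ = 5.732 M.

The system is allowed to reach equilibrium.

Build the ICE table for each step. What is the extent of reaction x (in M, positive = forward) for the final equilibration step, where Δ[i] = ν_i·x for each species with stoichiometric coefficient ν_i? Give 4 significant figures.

x = -0.4483 M

Q₀ = 71.39 vs Keq = 9.427 ⇒ Q>K, reverse
Step 1:
                  C         J
  I          0.6784     5.732
  C          0.8965   -0.8965
  E           1.575     4.835
  solve Keq expr → x = -0.4483; check Q = 9.427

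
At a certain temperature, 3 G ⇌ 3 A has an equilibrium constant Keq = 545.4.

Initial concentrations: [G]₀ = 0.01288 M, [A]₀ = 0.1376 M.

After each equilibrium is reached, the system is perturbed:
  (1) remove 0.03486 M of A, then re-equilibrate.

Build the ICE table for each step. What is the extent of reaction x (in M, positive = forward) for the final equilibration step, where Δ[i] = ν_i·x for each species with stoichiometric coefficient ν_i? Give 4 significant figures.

Q₀ = 1219 vs Keq = 545.4 ⇒ Q>K, reverse
Step 1:
                    G           A
  init        0.01288      0.1376
  Δ          0.003529   -0.003529
  eq          0.01641      0.1341
  solve Keq expr → x = -0.001176; check Q = 545.4
Then remove 0.03486 M of A.
Step 2:
                    G           A
  init        0.01641     0.09921
  Δ         -0.003801    0.003801
  eq          0.01261       0.103
  solve Keq expr → x = 0.001267; check Q = 545.4

x = 0.001267 M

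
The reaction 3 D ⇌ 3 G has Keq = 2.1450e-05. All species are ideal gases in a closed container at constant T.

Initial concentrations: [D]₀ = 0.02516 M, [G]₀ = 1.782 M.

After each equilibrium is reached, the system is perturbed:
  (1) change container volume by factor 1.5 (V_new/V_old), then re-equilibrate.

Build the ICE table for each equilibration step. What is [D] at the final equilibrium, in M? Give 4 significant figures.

Q₀ = 3.5530e+05 vs Keq = 2.1450e-05 ⇒ Q>K, reverse
Step 1:
                    D           G
  init        0.02516       1.782
  Δ             1.733      -1.733
  eq            1.758     0.04885
  solve Keq expr → x = -0.5777; check Q = 2.1450e-05
Then change container volume by factor 1.5 (V_new/V_old).
Step 2:
                    D           G
  init          1.172     0.03257
  Δ                 0           0
  eq            1.172     0.03257
  solve Keq expr → x = 0; check Q = 2.1450e-05

[D]_eq = 1.172 M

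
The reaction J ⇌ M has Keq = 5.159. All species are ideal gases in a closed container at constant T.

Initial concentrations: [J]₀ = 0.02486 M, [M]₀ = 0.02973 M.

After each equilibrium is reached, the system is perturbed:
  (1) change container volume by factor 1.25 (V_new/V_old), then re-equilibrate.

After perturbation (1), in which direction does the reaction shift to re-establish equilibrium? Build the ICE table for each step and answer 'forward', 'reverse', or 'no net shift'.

Q₀ = 1.196 vs Keq = 5.159 ⇒ Q<K, forward
Step 1:
                  J         M
  I         0.02486   0.02973
  C          -0.016     0.016
  E        0.008863   0.04573
  solve Keq expr → x = 0.016; check Q = 5.159
Then change container volume by factor 1.25 (V_new/V_old).
Step 2:
                  J         M
  I        0.007091   0.03658
  C               0         0
  E        0.007091   0.03658
  solve Keq expr → x = 0; check Q = 5.159

Direction: no net shift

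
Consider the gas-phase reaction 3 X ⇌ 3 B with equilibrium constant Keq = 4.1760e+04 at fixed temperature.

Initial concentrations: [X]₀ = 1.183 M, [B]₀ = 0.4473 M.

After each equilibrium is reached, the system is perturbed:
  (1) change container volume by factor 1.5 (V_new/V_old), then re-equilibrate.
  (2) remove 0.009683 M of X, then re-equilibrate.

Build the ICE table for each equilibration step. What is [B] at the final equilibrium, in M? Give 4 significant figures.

Q₀ = 0.05406 vs Keq = 4.1760e+04 ⇒ Q<K, forward
Step 1:
                    X           B
  I             1.183      0.4473
  C            -1.137       1.137
  E           0.04567       1.585
  solve Keq expr → x = 0.3791; check Q = 4.1760e+04
Then change container volume by factor 1.5 (V_new/V_old).
Step 2:
                    X           B
  I           0.03045       1.056
  C                 0           0
  E           0.03045       1.056
  solve Keq expr → x = 0; check Q = 4.1760e+04
Then remove 0.009683 M of X.
Step 3:
                    X           B
  I           0.02077       1.056
  C          0.009412   -0.009412
  E           0.03018       1.047
  solve Keq expr → x = -0.003137; check Q = 4.1760e+04

[B]_eq = 1.047 M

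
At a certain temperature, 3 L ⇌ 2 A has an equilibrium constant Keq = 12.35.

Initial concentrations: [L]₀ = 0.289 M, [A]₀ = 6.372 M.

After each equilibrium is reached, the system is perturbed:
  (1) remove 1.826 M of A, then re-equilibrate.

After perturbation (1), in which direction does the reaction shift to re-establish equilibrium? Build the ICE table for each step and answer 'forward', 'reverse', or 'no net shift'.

Q₀ = 1682 vs Keq = 12.35 ⇒ Q>K, reverse
Step 1:
                   L          A
  init         0.289      6.372
  Δ            1.083    -0.7222
  eq           1.372       5.65
  solve Keq expr → x = -0.3611; check Q = 12.35
Then remove 1.826 M of A.
Step 2:
                   L          A
  init         1.372      3.824
  Δ          -0.2803     0.1869
  eq           1.092      4.011
  solve Keq expr → x = 0.09343; check Q = 12.35

Direction: forward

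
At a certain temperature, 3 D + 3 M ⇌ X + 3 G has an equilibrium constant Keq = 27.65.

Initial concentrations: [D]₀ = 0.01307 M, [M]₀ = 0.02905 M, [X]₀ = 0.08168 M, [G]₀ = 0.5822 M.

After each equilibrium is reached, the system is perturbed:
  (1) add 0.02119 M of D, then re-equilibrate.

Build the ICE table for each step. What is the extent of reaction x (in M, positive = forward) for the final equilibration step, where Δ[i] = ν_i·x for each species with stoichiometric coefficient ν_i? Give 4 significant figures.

Q₀ = 2.9449e+08 vs Keq = 27.65 ⇒ Q>K, reverse
Step 1:
                    D           M           X           G
  Initial     0.01307     0.02905     0.08168      0.5822
  Change       0.1752      0.1752    -0.05839     -0.1752
  Equil        0.1882      0.2042     0.02329       0.407
  solve Keq expr → x = -0.05839; check Q = 27.65
Then add 0.02119 M of D.
Step 2:
                    D           M           X           G
  Initial      0.2094      0.2042     0.02329       0.407
  Change    -0.006339   -0.006339    0.002113    0.006339
  Equil        0.2031      0.1979      0.0254      0.4134
  solve Keq expr → x = 0.002113; check Q = 27.65

x = 0.002113 M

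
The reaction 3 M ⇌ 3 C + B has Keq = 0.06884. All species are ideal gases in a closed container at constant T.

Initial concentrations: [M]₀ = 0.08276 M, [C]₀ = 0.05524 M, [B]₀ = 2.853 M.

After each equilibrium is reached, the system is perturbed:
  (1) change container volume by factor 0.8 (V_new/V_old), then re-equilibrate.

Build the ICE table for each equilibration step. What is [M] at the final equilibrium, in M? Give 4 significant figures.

[M]_eq = 0.136 M

Q₀ = 0.8484 vs Keq = 0.06884 ⇒ Q>K, reverse
Step 1:
                   M          C          B
  I          0.08276    0.05524      2.853
  C          0.02428   -0.02428  -0.008093
  E            0.107    0.03096      2.845
  solve Keq expr → x = -0.008093; check Q = 0.06884
Then change container volume by factor 0.8 (V_new/V_old).
Step 2:
                   M          C          B
  I           0.1338     0.0387      3.556
  C         0.002185  -0.002185 -7.2832e-04
  E            0.136    0.03652      3.555
  solve Keq expr → x = -7.2832e-04; check Q = 0.06884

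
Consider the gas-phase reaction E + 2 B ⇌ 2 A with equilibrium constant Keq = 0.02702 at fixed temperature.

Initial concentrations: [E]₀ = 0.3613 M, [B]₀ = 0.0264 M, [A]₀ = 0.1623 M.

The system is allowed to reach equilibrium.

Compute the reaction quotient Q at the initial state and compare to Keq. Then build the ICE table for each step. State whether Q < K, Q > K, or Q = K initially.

Q₀ = 104.6; Q > K (proceeds reverse)

Q₀ = 104.6 vs Keq = 0.02702 ⇒ Q>K, reverse
Step 1:
                    E           B           A
  Initial      0.3613      0.0264      0.1623
  Change      0.07194      0.1439     -0.1439
  Equil        0.4332      0.1703     0.01842
  solve Keq expr → x = -0.07194; check Q = 0.02702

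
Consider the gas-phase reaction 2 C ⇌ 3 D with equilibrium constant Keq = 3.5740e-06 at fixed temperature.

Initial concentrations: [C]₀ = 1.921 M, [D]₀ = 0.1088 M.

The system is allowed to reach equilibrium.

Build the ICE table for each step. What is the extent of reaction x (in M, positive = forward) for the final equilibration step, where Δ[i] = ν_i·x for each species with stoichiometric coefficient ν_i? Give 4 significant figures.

Q₀ = 3.4901e-04 vs Keq = 3.5740e-06 ⇒ Q>K, reverse
Step 1:
                  C         D
  init        1.921    0.1088
  Δ         0.05647  -0.08471
  eq          1.977   0.02409
  solve Keq expr → x = -0.02824; check Q = 3.5740e-06

x = -0.02824 M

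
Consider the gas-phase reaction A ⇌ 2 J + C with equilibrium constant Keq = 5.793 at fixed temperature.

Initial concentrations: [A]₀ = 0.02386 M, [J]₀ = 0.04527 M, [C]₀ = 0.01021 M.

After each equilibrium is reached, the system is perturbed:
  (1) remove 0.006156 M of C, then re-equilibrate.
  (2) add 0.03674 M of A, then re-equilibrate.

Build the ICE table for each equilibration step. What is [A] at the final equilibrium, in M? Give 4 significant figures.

Q₀ = 8.7695e-04 vs Keq = 5.793 ⇒ Q<K, forward
Step 1:
                   A          J          C
  Initial    0.02386    0.04527    0.01021
  Change    -0.02381    0.04762    0.02381
  Equil   5.0670e-05    0.09289    0.03402
  solve Keq expr → x = 0.02381; check Q = 5.793
Then remove 0.006156 M of C.
Step 2:
                   A          J          C
  Initial 5.0670e-05    0.09289    0.02786
  Change  -9.1390e-06 1.8278e-05 9.1390e-06
  Equil   4.1531e-05    0.09291    0.02787
  solve Keq expr → x = 9.1390e-06; check Q = 5.793
Then add 0.03674 M of A.
Step 3:
                   A          J          C
  Initial    0.03678    0.09291    0.02787
  Change    -0.03648    0.07295    0.03648
  Equil   3.0557e-04     0.1659    0.06435
  solve Keq expr → x = 0.03648; check Q = 5.793

[A]_eq = 3.0557e-04 M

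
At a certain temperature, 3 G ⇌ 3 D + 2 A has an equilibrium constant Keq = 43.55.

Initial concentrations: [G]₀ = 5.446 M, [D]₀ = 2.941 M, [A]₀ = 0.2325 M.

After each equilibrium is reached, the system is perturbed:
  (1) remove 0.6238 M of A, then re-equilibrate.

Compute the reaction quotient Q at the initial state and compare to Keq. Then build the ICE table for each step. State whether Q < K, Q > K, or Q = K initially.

Q₀ = 0.008513 vs Keq = 43.55 ⇒ Q<K, forward
Step 1:
                    G           D           A
  Initial       5.446       2.941      0.2325
  Change       -2.786       2.786       1.857
  Equil          2.66       5.727        2.09
  solve Keq expr → x = 0.9285; check Q = 43.55
Then remove 0.6238 M of A.
Step 2:
                    G           D           A
  Initial        2.66       5.727       1.466
  Change      -0.2771      0.2771      0.1847
  Equil         2.383       6.004       1.651
  solve Keq expr → x = 0.09237; check Q = 43.55

Q₀ = 0.008513; Q < K (proceeds forward)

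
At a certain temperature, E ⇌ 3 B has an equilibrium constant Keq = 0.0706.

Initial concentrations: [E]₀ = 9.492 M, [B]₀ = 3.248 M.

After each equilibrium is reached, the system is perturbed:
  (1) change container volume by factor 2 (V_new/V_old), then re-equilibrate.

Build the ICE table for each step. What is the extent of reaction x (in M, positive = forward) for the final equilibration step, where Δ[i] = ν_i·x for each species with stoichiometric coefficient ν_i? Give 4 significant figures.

x = 0.08662 M

Q₀ = 3.61 vs Keq = 0.0706 ⇒ Q>K, reverse
Step 1:
                  E         B
  Initial     9.492     3.248
  Change     0.7832    -2.349
  Equil       10.28    0.8985
  solve Keq expr → x = -0.7832; check Q = 0.0706
Then change container volume by factor 2 (V_new/V_old).
Step 2:
                  E         B
  Initial     5.138    0.4493
  Change   -0.08662    0.2599
  Equil       5.051    0.7091
  solve Keq expr → x = 0.08662; check Q = 0.0706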